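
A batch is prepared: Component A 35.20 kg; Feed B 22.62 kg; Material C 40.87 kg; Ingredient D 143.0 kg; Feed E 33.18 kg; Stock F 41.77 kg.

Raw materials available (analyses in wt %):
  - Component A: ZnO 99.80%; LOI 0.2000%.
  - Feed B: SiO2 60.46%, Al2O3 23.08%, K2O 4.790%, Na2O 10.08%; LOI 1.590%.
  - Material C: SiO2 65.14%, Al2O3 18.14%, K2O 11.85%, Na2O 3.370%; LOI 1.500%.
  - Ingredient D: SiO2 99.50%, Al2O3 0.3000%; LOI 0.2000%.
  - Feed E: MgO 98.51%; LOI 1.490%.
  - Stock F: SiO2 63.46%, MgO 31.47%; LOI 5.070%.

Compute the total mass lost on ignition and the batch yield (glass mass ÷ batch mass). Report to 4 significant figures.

LOI loss = 3.941 kg; glass = 312.7 kg; yield = 98.76%

Mid-chain values appear, rounded to four significant digits, between the steps. The whole derivation carries exact precision at all times. Every reported figure undergoes a single rounding. The derived quantities are carried in full float precision (yield, totals, net glass mass, ignition loss, the six compositions) starting from the weights on 312.7 kg of glass, as quoted within question or answer.
Loss on ignition, line by line:
  Component A: 35.20 × 0.002000 = 0.07040 kg
  Feed B: 22.62 × 0.01590 = 0.3597 kg
  Material C: 40.87 × 0.01500 = 0.6130 kg
  Ingredient D: 143.0 × 0.002000 = 0.2860 kg
  Feed E: 33.18 × 0.01490 = 0.4944 kg
  Stock F: 41.77 × 0.05070 = 2.118 kg
Total LOI = 3.941 kg
Glass = batch − LOI = 316.6 − 3.941 = 312.7 kg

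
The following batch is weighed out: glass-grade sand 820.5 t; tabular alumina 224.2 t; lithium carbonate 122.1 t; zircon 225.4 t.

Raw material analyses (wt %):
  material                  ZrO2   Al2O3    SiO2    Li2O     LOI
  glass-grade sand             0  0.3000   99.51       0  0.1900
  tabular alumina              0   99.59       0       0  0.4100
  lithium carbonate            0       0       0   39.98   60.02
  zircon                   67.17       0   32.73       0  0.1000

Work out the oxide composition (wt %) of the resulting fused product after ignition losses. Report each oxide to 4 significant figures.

Glass mass = 1316 t (batch 1392 − LOI 75.99).
Composition: ZrO2 11.50%, Al2O3 17.15%, SiO2 67.64%, Li2O 3.709%

Mid-chain values are shown, rounded to four significant figures, on the page. All arithmetic keeps full float precision at each step — a single rounding finalizes each reported result; derived quantities, which include net glass mass, the totals, four oxide percentages, ignition loss, the yield, are carried in full float precision, exactly as shown in problem or answer, starting from the weights at 1316 t of glass.
Per-oxide mass from batch:
  ZrO2: 225.4·0.6717 = 151.4 t
  Al2O3: 820.5·0.003000 + 224.2·0.9959 = 225.7 t
  SiO2: 820.5·0.9951 + 225.4·0.3273 = 890.3 t
  Li2O: 122.1·0.3998 = 48.82 t
LOI: 820.5·0.001900 + 224.2·0.004100 + 122.1·0.6002 + 225.4·0.001000 = 75.99 t
Glass = total batch minus LOI = 1392 − 75.99 = 1316 t (equal to the oxide-mass sum)
oxide / glass × 100 gives the wt %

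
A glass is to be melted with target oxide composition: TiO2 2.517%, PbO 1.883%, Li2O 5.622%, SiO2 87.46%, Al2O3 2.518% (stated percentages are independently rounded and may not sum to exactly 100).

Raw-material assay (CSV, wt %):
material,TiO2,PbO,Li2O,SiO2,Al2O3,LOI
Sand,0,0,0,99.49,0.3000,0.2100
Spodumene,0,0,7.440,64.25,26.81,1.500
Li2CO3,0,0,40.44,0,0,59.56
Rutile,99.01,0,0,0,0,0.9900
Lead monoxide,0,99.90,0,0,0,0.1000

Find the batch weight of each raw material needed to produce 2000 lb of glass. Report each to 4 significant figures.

All internal work keeps exact precision from first step to last. Intermediates are displayed (rounded to four significant figures) between the steps. A single rounding yields each reported number. All derived quantities, including five oxide percentages, net glass mass, yield, ignition loss, the totals, are computed using the weight values for 2000 lb of glass at full precision as they appear in the problem or the answer.
The oxide mass targets at 2000 lb glass:
  TiO2: 2.517% × 2000 = 50.34 lb
  PbO: 1.883% × 2000 = 37.66 lb
  Li2O: 5.622% × 2000 = 112.4 lb
  SiO2: 87.46% × 2000 = 1749 lb
  Al2O3: 2.518% × 2000 = 50.36 lb
Per-oxide balance check on the weights just shown, under the basis named above (each sum matches its target mass modulo rounding of the values):
  TiO2: 50.84·0.9901 = 50.34 lb (target 50.34 lb)
  PbO: 37.70·0.9990 = 37.66 lb (target 37.66 lb)
  Li2O: 169.4·0.07440 + 246.9·0.4044 = 112.4 lb (target 112.4 lb)
  SiO2: 1649·0.9949 + 169.4·0.6425 = 1749 lb (target 1749 lb)
  Al2O3: 1649·0.003000 + 169.4·0.2681 = 50.36 lb (target 50.36 lb)
Glass-mass sanity pass: net batch after ignition = 2000 lb (targets for the oxides total 2000 lb; the stated basis being 2000 lb — any gap is answer rounding).
Batch grand total — Σ batch = 2154 lb; LOI loss = Σ batch·LOI = 153.6 lb; as yield: glass ÷ batch → 92.87%.

Batch per 2000 lb glass:
  Sand: 1649 lb
  Spodumene: 169.4 lb
  Li2CO3: 246.9 lb
  Rutile: 50.84 lb
  Lead monoxide: 37.70 lb
Total batch = 2154 lb; LOI loss = 153.6 lb; yield = 92.87%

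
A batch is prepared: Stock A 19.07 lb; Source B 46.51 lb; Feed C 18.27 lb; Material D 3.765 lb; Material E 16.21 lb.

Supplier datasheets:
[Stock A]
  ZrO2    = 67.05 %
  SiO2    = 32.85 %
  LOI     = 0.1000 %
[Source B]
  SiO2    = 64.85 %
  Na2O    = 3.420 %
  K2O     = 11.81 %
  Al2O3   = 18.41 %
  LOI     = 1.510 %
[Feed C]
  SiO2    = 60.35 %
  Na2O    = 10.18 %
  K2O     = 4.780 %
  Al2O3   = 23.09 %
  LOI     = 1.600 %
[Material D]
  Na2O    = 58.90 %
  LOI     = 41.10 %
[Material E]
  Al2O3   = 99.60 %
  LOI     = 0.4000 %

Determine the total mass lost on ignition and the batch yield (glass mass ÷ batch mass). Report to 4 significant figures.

The working math holds full precision at every stage — in-progress results are shown rounded to four significant figures within the worked lines — every reported result undergoes a single rounding; derived quantities are rebuilt at full precision (the totals, ignition loss, glass mass, the yield, five oxide percentages) from the weighed amounts per 101.2 lb of glass, exactly as shown in the problem or answer text.
Ignition loss by material:
  Stock A: 19.07 × 0.001000 = 0.01907 lb
  Source B: 46.51 × 0.01510 = 0.7023 lb
  Feed C: 18.27 × 0.01600 = 0.2923 lb
  Material D: 3.765 × 0.4110 = 1.547 lb
  Material E: 16.21 × 0.004000 = 0.06484 lb
Total LOI = 2.626 lb
Glass = batch − LOI = 103.8 − 2.626 = 101.2 lb

LOI loss = 2.626 lb; glass = 101.2 lb; yield = 97.47%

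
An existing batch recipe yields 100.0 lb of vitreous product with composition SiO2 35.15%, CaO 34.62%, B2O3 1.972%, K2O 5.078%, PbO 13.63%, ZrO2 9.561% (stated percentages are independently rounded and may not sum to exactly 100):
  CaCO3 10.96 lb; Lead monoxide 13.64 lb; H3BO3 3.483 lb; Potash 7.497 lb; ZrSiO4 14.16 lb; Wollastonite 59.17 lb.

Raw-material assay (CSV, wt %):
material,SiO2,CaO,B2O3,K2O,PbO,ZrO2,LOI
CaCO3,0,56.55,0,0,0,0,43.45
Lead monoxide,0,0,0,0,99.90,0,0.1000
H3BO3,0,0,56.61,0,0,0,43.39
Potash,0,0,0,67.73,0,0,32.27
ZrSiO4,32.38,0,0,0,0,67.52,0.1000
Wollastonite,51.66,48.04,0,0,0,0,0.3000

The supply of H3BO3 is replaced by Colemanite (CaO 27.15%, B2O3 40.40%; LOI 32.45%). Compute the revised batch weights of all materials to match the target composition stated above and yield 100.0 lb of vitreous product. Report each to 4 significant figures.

Revised batch per 100.0 lb vitreous product:
  CaCO3: 8.615 lb
  Lead monoxide: 13.64 lb
  Colemanite: 4.881 lb
  Potash: 7.497 lb
  ZrSiO4: 14.16 lb
  Wollastonite: 59.17 lb
Total batch = 108.0 lb; LOI loss = 7.952 lb

All internal work holds full float precision in all steps; mid-chain values are displayed rounded to four significant digits within the worked lines. Every reported figure is rounded only once; derived quantities are re-derived in exact precision (glass mass, yield, LOI, totals, the six compositions) starting from the weights per 100.0 lb of glass, precisely as stated by problem or answer.
The oxide mass targets at 100.0 lb vitreous product:
  SiO2: 35.15% × 100.0 = 35.15 lb
  CaO: 34.62% × 100.0 = 34.62 lb
  B2O3: 1.972% × 100.0 = 1.972 lb
  K2O: 5.078% × 100.0 = 5.078 lb
  PbO: 13.63% × 100.0 = 13.63 lb
  ZrO2: 9.561% × 100.0 = 9.561 lb
Verifying the oxide balance given the weights on record, on the stated basis (each sum matches its target mass modulo rounding of the values):
  SiO2: 14.16·0.3238 + 59.17·0.5166 = 35.15 lb (target 35.15 lb)
  CaO: 8.615·0.5655 + 4.881·0.2715 + 59.17·0.4804 = 34.62 lb (target 34.62 lb)
  B2O3: 4.881·0.4040 = 1.972 lb (target 1.972 lb)
  K2O: 7.497·0.6773 = 5.078 lb (target 5.078 lb)
  PbO: 13.64·0.9990 = 13.63 lb (target 13.63 lb)
  ZrO2: 14.16·0.6752 = 9.561 lb (target 9.561 lb)
Mass balance on the glass: the batch minus its LOI: 100.0 lb (the targets, summed, come to 100.0 lb; stated basis 100.0 lb — any gap is answer rounding).
Batch total: Σ batch = 108.0 lb; Σ batch·LOI gives LOI loss = 7.952 lb; yield = glass ÷ total batch = 92.63%.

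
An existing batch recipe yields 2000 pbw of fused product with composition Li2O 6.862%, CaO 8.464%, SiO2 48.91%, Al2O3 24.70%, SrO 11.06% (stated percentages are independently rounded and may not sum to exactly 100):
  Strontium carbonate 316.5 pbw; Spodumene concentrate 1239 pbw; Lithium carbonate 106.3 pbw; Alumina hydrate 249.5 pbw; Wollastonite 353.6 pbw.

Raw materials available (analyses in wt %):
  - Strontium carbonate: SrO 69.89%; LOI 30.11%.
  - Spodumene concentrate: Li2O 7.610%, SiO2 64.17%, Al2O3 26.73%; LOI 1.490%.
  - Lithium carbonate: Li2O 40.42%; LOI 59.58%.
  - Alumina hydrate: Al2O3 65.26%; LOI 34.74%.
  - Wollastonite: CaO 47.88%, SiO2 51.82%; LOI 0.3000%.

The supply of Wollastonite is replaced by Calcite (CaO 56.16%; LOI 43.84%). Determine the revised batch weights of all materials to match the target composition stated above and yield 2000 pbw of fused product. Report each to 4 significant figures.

The intermediate values appear with 4-significant-figure rounding across the worked steps. Every computation maintains full float precision at all times — exactly one rounding is applied to each reported figure; the derived quantities are carried at full precision (net glass mass, ignition loss, yield, the totals, the five compositions) starting from the weights for 2000 pbw of glass precisely as stated by the problem or the answer.
Target masses of each oxide per 2000 pbw fused product:
  Li2O: 6.862% × 2000 = 137.2 pbw
  CaO: 8.464% × 2000 = 169.3 pbw
  SiO2: 48.91% × 2000 = 978.2 pbw
  Al2O3: 24.70% × 2000 = 494.0 pbw
  SrO: 11.06% × 2000 = 221.2 pbw
A balance pass over the oxides, per the reported batch figures, per the basis as stated (each sum matches its target mass given rounding of the digits):
  Li2O: 1524·0.07610 + 52.53·0.4042 = 137.2 pbw (target 137.2 pbw)
  CaO: 301.4·0.5616 = 169.3 pbw (target 169.3 pbw)
  SiO2: 1524·0.6417 = 978.0 pbw (target 978.2 pbw)
  Al2O3: 1524·0.2673 + 132.6·0.6526 = 493.9 pbw (target 494.0 pbw)
  SrO: 316.5·0.6989 = 221.2 pbw (target 221.2 pbw)
Auditing the glass mass value: whole batch net of LOI = 2000 pbw (per-oxide target masses sum to 2000 pbw; against the stated basis, 2000 pbw — rounding explains the deltas).
Total batch = Σ batch = 2327 pbw; the LOI term Σ batch·LOI equals 327.5 pbw; the yield ratio, glass ÷ batch: 85.93%.

Revised batch per 2000 pbw fused product:
  Strontium carbonate: 316.5 pbw
  Spodumene concentrate: 1524 pbw
  Lithium carbonate: 52.53 pbw
  Alumina hydrate: 132.6 pbw
  Calcite: 301.4 pbw
Total batch = 2327 pbw; LOI loss = 327.5 pbw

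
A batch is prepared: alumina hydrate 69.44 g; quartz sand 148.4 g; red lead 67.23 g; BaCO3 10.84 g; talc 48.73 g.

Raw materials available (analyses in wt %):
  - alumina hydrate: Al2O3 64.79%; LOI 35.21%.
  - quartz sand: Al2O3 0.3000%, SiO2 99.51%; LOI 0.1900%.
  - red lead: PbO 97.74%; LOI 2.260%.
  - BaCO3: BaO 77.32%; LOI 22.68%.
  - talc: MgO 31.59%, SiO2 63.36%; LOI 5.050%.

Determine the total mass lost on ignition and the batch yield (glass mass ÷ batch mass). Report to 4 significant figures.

The working math maintains full precision from first step to last; the intermediate values appear, rounded to four significant figures, as written; a single rounding yields every reported result; the derived quantities (the totals, the yield, five oxide percentages, glass mass, LOI) are rebuilt from the weighed amounts per 313.5 g of glass at full float precision as set out in either problem or answer.
Material-by-material LOI:
  alumina hydrate: 69.44 × 0.3521 = 24.45 g
  quartz sand: 148.4 × 0.001900 = 0.2820 g
  red lead: 67.23 × 0.02260 = 1.519 g
  BaCO3: 10.84 × 0.2268 = 2.459 g
  talc: 48.73 × 0.05050 = 2.461 g
Total LOI = 31.17 g
Glass = batch − LOI = 344.6 − 31.17 = 313.5 g

LOI loss = 31.17 g; glass = 313.5 g; yield = 90.96%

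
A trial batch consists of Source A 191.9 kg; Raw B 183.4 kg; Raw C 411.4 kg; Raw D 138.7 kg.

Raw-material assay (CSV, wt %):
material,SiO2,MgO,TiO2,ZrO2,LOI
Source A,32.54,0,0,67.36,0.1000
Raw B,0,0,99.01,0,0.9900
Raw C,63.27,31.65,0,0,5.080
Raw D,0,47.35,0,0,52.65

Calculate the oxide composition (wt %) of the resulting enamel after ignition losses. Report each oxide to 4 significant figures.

Glass mass = 829.5 kg (batch 925.4 − LOI 95.93).
Composition: SiO2 38.91%, MgO 23.62%, TiO2 21.89%, ZrO2 15.58%

The working math carries full float precision end to end; values along the way are printed, with 4-significant-figure rounding, in the printout. Every reported number is rounded only once; derived quantities (the four compositions, yield, totals, ignition loss, net glass mass) are rebuilt in full float precision from the batch weights per 829.5 kg of glass, exactly as shown in the question or the answer.
Oxide-by-oxide delivered mass:
  SiO2: 191.9·0.3254 + 411.4·0.6327 = 322.7 kg
  MgO: 411.4·0.3165 + 138.7·0.4735 = 195.9 kg
  TiO2: 183.4·0.9901 = 181.6 kg
  ZrO2: 191.9·0.6736 = 129.3 kg
LOI: 191.9·0.001000 + 183.4·0.009900 + 411.4·0.05080 + 138.7·0.5265 = 95.93 kg
Resulting glass, batch − LOI: 925.4 − 95.93 = 829.5 kg (consistent with Σ oxide mass)
wt % = oxide mass / glass mass × 100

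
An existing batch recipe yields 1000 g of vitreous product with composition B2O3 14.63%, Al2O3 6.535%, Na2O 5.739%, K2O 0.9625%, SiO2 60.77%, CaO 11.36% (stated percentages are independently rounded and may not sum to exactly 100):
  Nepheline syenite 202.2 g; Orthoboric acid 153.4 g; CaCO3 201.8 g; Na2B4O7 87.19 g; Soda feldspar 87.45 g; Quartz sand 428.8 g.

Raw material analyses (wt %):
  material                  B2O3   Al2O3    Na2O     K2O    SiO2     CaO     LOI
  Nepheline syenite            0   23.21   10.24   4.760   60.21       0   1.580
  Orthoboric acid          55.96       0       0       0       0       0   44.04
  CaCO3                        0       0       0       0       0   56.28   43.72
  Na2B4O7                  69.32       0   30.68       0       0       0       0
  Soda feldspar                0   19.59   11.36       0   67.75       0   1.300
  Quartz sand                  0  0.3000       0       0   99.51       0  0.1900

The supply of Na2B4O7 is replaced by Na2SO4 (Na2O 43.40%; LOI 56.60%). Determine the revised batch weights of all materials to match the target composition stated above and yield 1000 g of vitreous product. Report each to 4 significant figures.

In-progress results are printed, rounded to 4 significant digits, alongside each step. All internal work maintains full float precision at each step — each reported result is rounded exactly once; all derived quantities are carried using the weight values at 1000 g of glass at full precision (totals, ignition loss, six oxide percentages, the yield, net glass mass), as set out in the problem or the answer.
The oxide mass targets at 1000 g vitreous product:
  B2O3: 14.63% × 1000 = 146.3 g
  Al2O3: 6.535% × 1000 = 65.35 g
  Na2O: 5.739% × 1000 = 57.39 g
  K2O: 0.9625% × 1000 = 9.625 g
  SiO2: 60.77% × 1000 = 607.7 g
  CaO: 11.36% × 1000 = 113.6 g
A balance pass over the oxides, given the weights on record, under the basis named above (sums match the target masses once rounding is allowed for):
  B2O3: 261.4·0.5596 = 146.3 g (target 146.3 g)
  Al2O3: 202.2·0.2321 + 87.45·0.1959 + 428.8·0.003000 = 65.35 g (target 65.35 g)
  Na2O: 202.2·0.1024 + 61.64·0.4340 + 87.45·0.1136 = 57.39 g (target 57.39 g)
  K2O: 202.2·0.04760 = 9.625 g (target 9.625 g)
  SiO2: 202.2·0.6021 + 87.45·0.6775 + 428.8·0.9951 = 607.7 g (target 607.7 g)
  CaO: 201.8·0.5628 = 113.6 g (target 113.6 g)
Glass-mass sanity pass: Σ batch − LOI loss = 999.9 g (summing oxide targets gives 1000 g; basis as stated: 1000 g — any gap is answer rounding).
Total batch = Σ batch = 1243 g; Σ batch·LOI gives LOI loss = 243.4 g; yield, glass over the total, = 80.42%.

Revised batch per 1000 g vitreous product:
  Nepheline syenite: 202.2 g
  Orthoboric acid: 261.4 g
  CaCO3: 201.8 g
  Na2SO4: 61.64 g
  Soda feldspar: 87.45 g
  Quartz sand: 428.8 g
Total batch = 1243 g; LOI loss = 243.4 g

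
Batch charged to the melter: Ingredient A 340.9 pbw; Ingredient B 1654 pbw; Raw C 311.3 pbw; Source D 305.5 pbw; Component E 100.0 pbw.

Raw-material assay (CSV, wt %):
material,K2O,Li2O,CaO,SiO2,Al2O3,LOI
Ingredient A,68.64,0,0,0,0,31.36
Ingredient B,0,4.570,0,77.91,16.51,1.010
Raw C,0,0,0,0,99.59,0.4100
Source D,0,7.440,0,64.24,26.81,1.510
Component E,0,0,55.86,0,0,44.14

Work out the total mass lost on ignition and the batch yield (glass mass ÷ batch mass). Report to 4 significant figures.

Working values are shown, rounded to 4 significant digits, within the worked lines — all internal work keeps full precision throughout; a single rounding finalizes every reported number — derived quantities (totals, the yield, ignition loss, five oxide percentages, glass mass) are re-derived from the weighed amounts per 2538 pbw of glass in full precision, as given in the question or the answer.
Per-material ignition loss:
  Ingredient A: 340.9 × 0.3136 = 106.9 pbw
  Ingredient B: 1654 × 0.01010 = 16.71 pbw
  Raw C: 311.3 × 0.004100 = 1.276 pbw
  Source D: 305.5 × 0.01510 = 4.613 pbw
  Component E: 100.0 × 0.4414 = 44.14 pbw
Total LOI = 173.6 pbw
Glass = batch − LOI = 2712 − 173.6 = 2538 pbw

LOI loss = 173.6 pbw; glass = 2538 pbw; yield = 93.60%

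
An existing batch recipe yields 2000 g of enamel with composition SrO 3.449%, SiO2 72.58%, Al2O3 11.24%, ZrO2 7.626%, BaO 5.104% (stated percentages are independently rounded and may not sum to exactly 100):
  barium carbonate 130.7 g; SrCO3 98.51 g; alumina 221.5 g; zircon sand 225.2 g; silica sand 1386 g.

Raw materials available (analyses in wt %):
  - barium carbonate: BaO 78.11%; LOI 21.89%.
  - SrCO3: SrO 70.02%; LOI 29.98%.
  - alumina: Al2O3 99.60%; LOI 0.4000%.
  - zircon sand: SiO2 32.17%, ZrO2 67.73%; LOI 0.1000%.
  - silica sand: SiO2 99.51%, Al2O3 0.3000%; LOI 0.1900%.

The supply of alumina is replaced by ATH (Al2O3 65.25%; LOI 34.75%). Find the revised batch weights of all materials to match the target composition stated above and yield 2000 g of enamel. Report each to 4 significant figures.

Revised batch per 2000 g enamel:
  barium carbonate: 130.7 g
  SrCO3: 98.51 g
  ATH: 338.1 g
  zircon sand: 225.2 g
  silica sand: 1386 g
Total batch = 2179 g; LOI loss = 178.5 g

All internal work maintains full float precision at each step. Working values appear, rounded to 4 significant figures, on the page. Every reported value receives exactly one rounding — all derived quantities, including the yield, totals, LOI, the five compositions, net glass mass, are computed using the weight values at 2000 g of glass at full float precision, as written in the question or the answer.
Per-oxide target masses for 2000 g enamel:
  SrO: 3.449% × 2000 = 68.98 g
  SiO2: 72.58% × 2000 = 1452 g
  Al2O3: 11.24% × 2000 = 224.8 g
  ZrO2: 7.626% × 2000 = 152.5 g
  BaO: 5.104% × 2000 = 102.1 g
Mass-balance tally per oxide from the weights as reported, against the basis in use (each sum matches its target mass exact up to rounding of places):
  SrO: 98.51·0.7002 = 68.98 g (target 68.98 g)
  SiO2: 225.2·0.3217 + 1386·0.9951 = 1452 g (target 1452 g)
  Al2O3: 338.1·0.6525 + 1386·0.003000 = 224.8 g (target 224.8 g)
  ZrO2: 225.2·0.6773 = 152.5 g (target 152.5 g)
  BaO: 130.7·0.7811 = 102.1 g (target 102.1 g)
Mass balance on the glass: Σ batch − LOI loss = 2000 g (oxide target masses add up to 2000 g; with the basis standing at 2000 g — a pure rounding effect).
Total batch = Σ batch = 2179 g; Σ batch·LOI gives LOI loss = 178.5 g; glass ÷ batch gives a yield of 91.81%.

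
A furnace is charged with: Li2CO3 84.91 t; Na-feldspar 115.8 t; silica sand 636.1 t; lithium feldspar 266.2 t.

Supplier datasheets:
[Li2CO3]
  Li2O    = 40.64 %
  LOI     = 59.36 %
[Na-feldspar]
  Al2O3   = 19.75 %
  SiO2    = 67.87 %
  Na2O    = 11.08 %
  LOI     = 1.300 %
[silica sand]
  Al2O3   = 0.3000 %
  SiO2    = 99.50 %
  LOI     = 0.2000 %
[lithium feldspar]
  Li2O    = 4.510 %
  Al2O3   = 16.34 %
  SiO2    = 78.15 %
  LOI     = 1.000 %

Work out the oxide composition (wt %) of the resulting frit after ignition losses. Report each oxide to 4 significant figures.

The working math runs at full float precision from first step to last. Working values are shown with 4-significant-figure rounding when written out. Every reported figure takes exactly one rounding. All derived quantities (the totals, glass mass, ignition loss, the yield, the four compositions) are carried starting from the weights per 1047 t of glass in full precision, precisely as stated by the question or the answer.
Oxide masses out of the charge:
  Li2O: 84.91·0.4064 + 266.2·0.04510 = 46.51 t
  Al2O3: 115.8·0.1975 + 636.1·0.003000 + 266.2·0.1634 = 68.28 t
  SiO2: 115.8·0.6787 + 636.1·0.9950 + 266.2·0.7815 = 919.5 t
  Na2O: 115.8·0.1108 = 12.83 t
LOI: 84.91·0.5936 + 115.8·0.01300 + 636.1·0.002000 + 266.2·0.01000 = 55.84 t
Net of LOI, the glass mass = 1103 − 55.84 = 1047 t (= the summed oxide contributions)
percent share: oxide ÷ glass, ×100

Glass mass = 1047 t (batch 1103 − LOI 55.84).
Composition: Li2O 4.442%, Al2O3 6.520%, SiO2 87.81%, Na2O 1.225%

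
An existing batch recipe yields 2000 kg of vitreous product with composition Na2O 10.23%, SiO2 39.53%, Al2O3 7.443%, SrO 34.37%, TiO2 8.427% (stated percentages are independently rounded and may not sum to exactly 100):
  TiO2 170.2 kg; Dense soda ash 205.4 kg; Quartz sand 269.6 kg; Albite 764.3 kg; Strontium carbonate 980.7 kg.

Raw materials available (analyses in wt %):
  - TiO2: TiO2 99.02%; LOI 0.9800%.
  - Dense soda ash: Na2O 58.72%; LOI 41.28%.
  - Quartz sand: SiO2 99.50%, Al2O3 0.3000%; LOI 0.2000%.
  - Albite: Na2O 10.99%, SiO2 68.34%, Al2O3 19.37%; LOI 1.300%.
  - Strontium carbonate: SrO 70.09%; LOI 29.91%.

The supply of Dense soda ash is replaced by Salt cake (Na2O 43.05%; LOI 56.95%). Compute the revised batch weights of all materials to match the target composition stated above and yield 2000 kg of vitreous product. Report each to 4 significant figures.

Intermediates are shown rounded to four significant figures in the working; each numeric step maintains exact precision throughout. A single rounding finalizes each reported number — all derived quantities (the totals, LOI, the five compositions, glass mass, the yield) are computed using the weight values for 2000 kg of glass at full precision as given in question or answer.
Per-oxide target masses for 2000 kg vitreous product:
  Na2O: 10.23% × 2000 = 204.6 kg
  SiO2: 39.53% × 2000 = 790.6 kg
  Al2O3: 7.443% × 2000 = 148.9 kg
  SrO: 34.37% × 2000 = 687.4 kg
  TiO2: 8.427% × 2000 = 168.5 kg
Oxide-by-oxide audit working from each reported weight, for the quoted basis mass (each sum matches its target mass within answer rounding):
  Na2O: 280.1·0.4305 + 764.3·0.1099 = 204.6 kg (target 204.6 kg)
  SiO2: 269.6·0.9950 + 764.3·0.6834 = 790.6 kg (target 790.6 kg)
  Al2O3: 269.6·0.003000 + 764.3·0.1937 = 148.9 kg (target 148.9 kg)
  SrO: 980.7·0.7009 = 687.4 kg (target 687.4 kg)
  TiO2: 170.2·0.9902 = 168.5 kg (target 168.5 kg)
Glass-mass closure: batch total minus LOI = 2000 kg (oxide target masses add up to 2000 kg; the stated basis being 2000 kg — a pure rounding effect).
Summing the batch: Σ batch = 2465 kg; Σ batch·LOI gives LOI loss = 465.0 kg; as yield: glass ÷ batch → 81.14%.

Revised batch per 2000 kg vitreous product:
  TiO2: 170.2 kg
  Salt cake: 280.1 kg
  Quartz sand: 269.6 kg
  Albite: 764.3 kg
  Strontium carbonate: 980.7 kg
Total batch = 2465 kg; LOI loss = 465.0 kg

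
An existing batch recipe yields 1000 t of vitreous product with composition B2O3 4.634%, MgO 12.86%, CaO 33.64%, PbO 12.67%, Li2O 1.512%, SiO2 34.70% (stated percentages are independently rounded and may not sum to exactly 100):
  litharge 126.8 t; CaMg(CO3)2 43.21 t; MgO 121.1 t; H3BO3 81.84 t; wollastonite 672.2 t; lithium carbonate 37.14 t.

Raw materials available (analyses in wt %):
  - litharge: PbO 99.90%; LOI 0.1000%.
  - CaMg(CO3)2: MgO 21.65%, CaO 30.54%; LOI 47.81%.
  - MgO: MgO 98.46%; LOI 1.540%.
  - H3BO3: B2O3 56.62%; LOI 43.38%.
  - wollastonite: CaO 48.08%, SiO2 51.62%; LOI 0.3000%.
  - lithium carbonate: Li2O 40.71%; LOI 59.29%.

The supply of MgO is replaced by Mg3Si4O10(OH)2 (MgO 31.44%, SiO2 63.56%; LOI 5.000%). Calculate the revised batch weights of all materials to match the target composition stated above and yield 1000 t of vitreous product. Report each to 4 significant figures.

Values along the way are shown rounded to four significant figures alongside each step. Every computation keeps full float precision through every step — each reported figure receives exactly one rounding; the derived quantities (six oxide percentages, ignition loss, yield, glass mass, the totals) are recomputed starting from the weights on 1000 t of glass at exact precision, as they appear in the question or the answer.
Oxide-by-oxide targets in 1000 t vitreous product:
  B2O3: 4.634% × 1000 = 46.34 t
  MgO: 12.86% × 1000 = 128.6 t
  CaO: 33.64% × 1000 = 336.4 t
  PbO: 12.67% × 1000 = 126.7 t
  Li2O: 1.512% × 1000 = 15.12 t
  SiO2: 34.70% × 1000 = 347.0 t
Oxide-by-oxide audit applying the batch weights above, on the stated basis (sum by sum, the targets are met modulo rounding of the values):
  B2O3: 81.84·0.5662 = 46.34 t (target 46.34 t)
  MgO: 358.1·0.2165 + 162.4·0.3144 = 128.6 t (target 128.6 t)
  CaO: 358.1·0.3054 + 472.2·0.4808 = 336.4 t (target 336.4 t)
  PbO: 126.8·0.9990 = 126.7 t (target 126.7 t)
  Li2O: 37.14·0.4071 = 15.12 t (target 15.12 t)
  SiO2: 162.4·0.6356 + 472.2·0.5162 = 347.0 t (target 347.0 t)
The glass-mass cross-check: whole batch net of LOI = 1000 t (the targets, summed, come to 1000 t; basis as stated: 1000 t — any gap is answer rounding).
Whole-batch sum: Σ batch = 1238 t; LOI loss = Σ batch·LOI = 238.4 t; glass ÷ batch gives a yield of 80.75%.

Revised batch per 1000 t vitreous product:
  litharge: 126.8 t
  CaMg(CO3)2: 358.1 t
  Mg3Si4O10(OH)2: 162.4 t
  H3BO3: 81.84 t
  wollastonite: 472.2 t
  lithium carbonate: 37.14 t
Total batch = 1238 t; LOI loss = 238.4 t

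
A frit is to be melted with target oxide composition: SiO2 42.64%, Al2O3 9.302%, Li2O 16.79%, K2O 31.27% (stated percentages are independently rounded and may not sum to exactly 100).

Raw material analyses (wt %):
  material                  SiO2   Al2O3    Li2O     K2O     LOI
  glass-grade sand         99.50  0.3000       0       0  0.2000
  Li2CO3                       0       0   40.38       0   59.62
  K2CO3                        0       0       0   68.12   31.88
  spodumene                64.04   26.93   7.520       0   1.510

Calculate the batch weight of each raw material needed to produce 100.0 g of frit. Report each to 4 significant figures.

Batch per 100.0 g frit:
  glass-grade sand: 20.77 g
  Li2CO3: 35.19 g
  K2CO3: 45.90 g
  spodumene: 34.31 g
Total batch = 136.2 g; LOI loss = 36.17 g; yield = 73.44%

Working values are printed rounded to 4 significant digits in the working — the whole derivation carries full float precision at each step — every reported number is rounded exactly once. Derived quantities, which include ignition loss, the four compositions, yield, the totals, glass mass, are rebuilt at exact precision, as given in question or answer, starting from the weights at 100.0 g of glass.
Target oxide masses per 100.0 g frit:
  SiO2: 42.64% × 100.0 = 42.64 g
  Al2O3: 9.302% × 100.0 = 9.302 g
  Li2O: 16.79% × 100.0 = 16.79 g
  K2O: 31.27% × 100.0 = 31.27 g
A balance pass over the oxides, on the weights just shown, relative to the basis at hand (delivered sums recover each target inside rounding margins):
  SiO2: 20.77·0.9950 + 34.31·0.6404 = 42.64 g (target 42.64 g)
  Al2O3: 20.77·0.003000 + 34.31·0.2693 = 9.302 g (target 9.302 g)
  Li2O: 35.19·0.4038 + 34.31·0.07520 = 16.79 g (target 16.79 g)
  K2O: 45.90·0.6812 = 31.27 g (target 31.27 g)
Glass-mass closure: batch total minus LOI = 100.0 g (summing oxide targets gives 100.0 g; stated basis 100.0 g — a pure rounding effect).
Total batch = Σ batch = 136.2 g; the LOI term Σ batch·LOI equals 36.17 g; glass ÷ batch gives a yield of 73.44%.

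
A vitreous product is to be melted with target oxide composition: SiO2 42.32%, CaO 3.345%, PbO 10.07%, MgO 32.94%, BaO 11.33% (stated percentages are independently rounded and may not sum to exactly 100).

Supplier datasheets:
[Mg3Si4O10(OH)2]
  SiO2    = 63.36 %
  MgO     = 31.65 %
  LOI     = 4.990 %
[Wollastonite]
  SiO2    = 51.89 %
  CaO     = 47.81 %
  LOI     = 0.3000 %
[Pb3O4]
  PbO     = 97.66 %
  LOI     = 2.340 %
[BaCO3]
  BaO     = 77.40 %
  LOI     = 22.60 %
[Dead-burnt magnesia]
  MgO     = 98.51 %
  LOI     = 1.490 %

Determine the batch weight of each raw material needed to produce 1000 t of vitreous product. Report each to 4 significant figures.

Batch per 1000 t vitreous product:
  Mg3Si4O10(OH)2: 610.6 t
  Wollastonite: 69.96 t
  Pb3O4: 103.1 t
  BaCO3: 146.4 t
  Dead-burnt magnesia: 138.2 t
Total batch = 1068 t; LOI loss = 68.24 t; yield = 93.61%

Exact precision is kept through every step; working values are displayed, with 4-significant-digit rounding, within the worked lines — each reported figure takes a single rounding. All derived quantities, including the totals, ignition loss, glass mass, yield, the five compositions, are re-derived from the weighed amounts per 1000 t of glass at full precision, as they appear in the problem or answer text.
Oxide-by-oxide targets in 1000 t vitreous product:
  SiO2: 42.32% × 1000 = 423.2 t
  CaO: 3.345% × 1000 = 33.45 t
  PbO: 10.07% × 1000 = 100.7 t
  MgO: 32.94% × 1000 = 329.4 t
  BaO: 11.33% × 1000 = 113.3 t
Mass-balance tally per oxide with the batch weights as given, for the quoted basis mass (summed amounts equal target values within answer rounding):
  SiO2: 610.6·0.6336 + 69.96·0.5189 = 423.2 t (target 423.2 t)
  CaO: 69.96·0.4781 = 33.45 t (target 33.45 t)
  PbO: 103.1·0.9766 = 100.7 t (target 100.7 t)
  MgO: 610.6·0.3165 + 138.2·0.9851 = 329.4 t (target 329.4 t)
  BaO: 146.4·0.7740 = 113.3 t (target 113.3 t)
The glass-mass cross-check: net batch after ignition = 1000 t (targets for the oxides total 1000 t; stated basis 1000 t — deltas are rounding alone).
Adding the batch up: Σ batch = 1068 t; LOI loss = Σ batch·LOI = 68.24 t; as yield: glass ÷ batch → 93.61%.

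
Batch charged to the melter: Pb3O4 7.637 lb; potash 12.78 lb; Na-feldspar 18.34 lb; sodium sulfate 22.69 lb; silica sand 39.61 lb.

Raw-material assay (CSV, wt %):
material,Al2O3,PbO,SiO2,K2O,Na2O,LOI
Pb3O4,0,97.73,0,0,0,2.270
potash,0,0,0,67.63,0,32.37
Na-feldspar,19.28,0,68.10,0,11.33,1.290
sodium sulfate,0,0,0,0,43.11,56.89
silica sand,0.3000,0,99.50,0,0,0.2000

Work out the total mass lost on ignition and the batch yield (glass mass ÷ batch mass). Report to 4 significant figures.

LOI loss = 17.53 lb; glass = 83.52 lb; yield = 82.65%

The intermediate values appear with 4-significant-figure rounding within the worked lines. The whole derivation runs at exact precision at each step. Every reported result takes a single rounding. Derived quantities (totals, net glass mass, the five compositions, yield, LOI) are carried using the weight values for 83.52 lb of glass at full precision, as set out in problem or answer.
Material-by-material LOI:
  Pb3O4: 7.637 × 0.02270 = 0.1734 lb
  potash: 12.78 × 0.3237 = 4.137 lb
  Na-feldspar: 18.34 × 0.01290 = 0.2366 lb
  sodium sulfate: 22.69 × 0.5689 = 12.91 lb
  silica sand: 39.61 × 0.002000 = 0.07922 lb
Total LOI = 17.53 lb
Glass = batch − LOI = 101.1 − 17.53 = 83.52 lb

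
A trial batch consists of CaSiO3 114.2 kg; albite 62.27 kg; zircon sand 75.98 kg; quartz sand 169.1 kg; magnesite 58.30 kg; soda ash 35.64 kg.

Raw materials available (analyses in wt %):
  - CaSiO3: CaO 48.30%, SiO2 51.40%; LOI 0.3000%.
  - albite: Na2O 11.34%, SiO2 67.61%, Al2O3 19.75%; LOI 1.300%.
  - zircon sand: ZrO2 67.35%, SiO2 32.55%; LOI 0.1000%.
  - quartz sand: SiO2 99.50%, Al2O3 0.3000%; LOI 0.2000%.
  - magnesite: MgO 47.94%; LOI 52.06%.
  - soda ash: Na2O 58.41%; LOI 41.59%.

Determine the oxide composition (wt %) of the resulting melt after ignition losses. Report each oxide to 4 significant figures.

Glass mass = 468.8 kg (batch 515.5 − LOI 46.74).
Composition: CaO 11.77%, MgO 5.962%, Na2O 5.947%, ZrO2 10.92%, SiO2 62.67%, Al2O3 2.732%

Every computation carries exact precision end to end — the intermediate values are rounded off to 4 significant figures wherever printed — exactly one rounding is applied to each reported number; derived quantities, which include glass mass, LOI, six oxide percentages, yield, the totals, are rebuilt in full precision, as quoted within the problem or the answer, from the weighed amounts on 468.8 kg of glass.
Oxide masses out of the charge:
  CaO: 114.2·0.4830 = 55.16 kg
  MgO: 58.30·0.4794 = 27.95 kg
  Na2O: 62.27·0.1134 + 35.64·0.5841 = 27.88 kg
  ZrO2: 75.98·0.6735 = 51.17 kg
  SiO2: 114.2·0.5140 + 62.27·0.6761 + 75.98·0.3255 + 169.1·0.9950 = 293.8 kg
  Al2O3: 62.27·0.1975 + 169.1·0.003000 = 12.81 kg
LOI: 114.2·0.003000 + 62.27·0.01300 + 75.98·0.001000 + 169.1·0.002000 + 58.30·0.5206 + 35.64·0.4159 = 46.74 kg
Glass = total batch minus LOI = 515.5 − 46.74 = 468.8 kg (consistent with Σ oxide mass)
each oxide over glass, ×100, is wt %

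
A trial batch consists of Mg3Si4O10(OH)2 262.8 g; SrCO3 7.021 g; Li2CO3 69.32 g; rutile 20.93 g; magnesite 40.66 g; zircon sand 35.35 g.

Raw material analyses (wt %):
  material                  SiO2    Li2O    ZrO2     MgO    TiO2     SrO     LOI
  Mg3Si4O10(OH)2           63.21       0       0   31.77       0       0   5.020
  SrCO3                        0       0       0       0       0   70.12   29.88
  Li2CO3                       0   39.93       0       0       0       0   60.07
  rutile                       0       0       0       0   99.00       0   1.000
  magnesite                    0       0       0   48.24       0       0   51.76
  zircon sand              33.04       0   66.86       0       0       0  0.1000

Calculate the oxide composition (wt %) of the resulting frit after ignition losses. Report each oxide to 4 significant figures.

The intermediate values appear rounded to 4 significant digits alongside each step — every computation keeps exact precision all the way through. A single rounding yields every reported figure; all derived quantities, which include glass mass, six oxide percentages, LOI, totals, yield, are rebuilt in full precision, as set out in the question or the answer, using the weight values at 357.9 g of glass.
What the batch supplies per oxide:
  SiO2: 262.8·0.6321 + 35.35·0.3304 = 177.8 g
  Li2O: 69.32·0.3993 = 27.68 g
  ZrO2: 35.35·0.6686 = 23.64 g
  MgO: 262.8·0.3177 + 40.66·0.4824 = 103.1 g
  TiO2: 20.93·0.9900 = 20.72 g
  SrO: 7.021·0.7012 = 4.923 g
LOI: 262.8·0.05020 + 7.021·0.2988 + 69.32·0.6007 + 20.93·0.01000 + 40.66·0.5176 + 35.35·0.001000 = 78.22 g
Net of LOI, the glass mass = 436.1 − 78.22 = 357.9 g (= Σ oxide masses)
oxide / glass × 100 gives the wt %

Glass mass = 357.9 g (batch 436.1 − LOI 78.22).
Composition: SiO2 49.68%, Li2O 7.735%, ZrO2 6.605%, MgO 28.81%, TiO2 5.790%, SrO 1.376%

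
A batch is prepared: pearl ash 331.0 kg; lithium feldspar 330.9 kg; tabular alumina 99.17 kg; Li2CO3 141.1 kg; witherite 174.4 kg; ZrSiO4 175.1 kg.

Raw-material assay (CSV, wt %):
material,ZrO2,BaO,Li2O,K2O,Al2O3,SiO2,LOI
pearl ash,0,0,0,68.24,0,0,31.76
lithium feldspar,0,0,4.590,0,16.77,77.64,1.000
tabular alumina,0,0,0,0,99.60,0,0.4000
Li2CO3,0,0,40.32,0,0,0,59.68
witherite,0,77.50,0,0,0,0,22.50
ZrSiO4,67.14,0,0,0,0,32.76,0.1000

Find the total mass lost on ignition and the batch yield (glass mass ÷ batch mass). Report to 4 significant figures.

Working values are shown rounded to four significant digits in the working; the working math carries full precision at each step; each reported number is rounded only once — the derived quantities (LOI, the yield, the six compositions, glass mass, the totals) are recomputed at full precision starting from the weights per 1019 kg of glass exactly as printed in the problem or answer text.
Loss on ignition, line by line:
  pearl ash: 331.0 × 0.3176 = 105.1 kg
  lithium feldspar: 330.9 × 0.01000 = 3.309 kg
  tabular alumina: 99.17 × 0.004000 = 0.3967 kg
  Li2CO3: 141.1 × 0.5968 = 84.21 kg
  witherite: 174.4 × 0.2250 = 39.24 kg
  ZrSiO4: 175.1 × 0.001000 = 0.1751 kg
Total LOI = 232.5 kg
Glass = batch − LOI = 1252 − 232.5 = 1019 kg

LOI loss = 232.5 kg; glass = 1019 kg; yield = 81.43%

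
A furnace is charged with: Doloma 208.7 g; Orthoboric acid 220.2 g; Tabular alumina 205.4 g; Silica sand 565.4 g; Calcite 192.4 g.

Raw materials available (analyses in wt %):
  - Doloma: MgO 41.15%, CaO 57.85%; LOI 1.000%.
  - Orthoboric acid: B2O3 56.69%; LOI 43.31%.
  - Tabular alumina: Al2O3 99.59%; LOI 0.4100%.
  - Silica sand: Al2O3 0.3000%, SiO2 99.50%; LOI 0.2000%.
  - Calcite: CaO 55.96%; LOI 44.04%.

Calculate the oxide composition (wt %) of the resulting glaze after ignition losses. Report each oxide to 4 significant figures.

The whole derivation keeps full precision at each step; working values appear rounded to four significant figures — every reported value is rounded only once. The derived quantities, which include the totals, the five compositions, ignition loss, the yield, glass mass, are rebuilt at full precision, exactly as printed in problem or answer, from the weighed amounts for 1208 g of glass.
Delivered oxide masses:
  Al2O3: 205.4·0.9959 + 565.4·0.003000 = 206.3 g
  MgO: 208.7·0.4115 = 85.88 g
  CaO: 208.7·0.5785 + 192.4·0.5596 = 228.4 g
  B2O3: 220.2·0.5669 = 124.8 g
  SiO2: 565.4·0.9950 = 562.6 g
LOI: 208.7·0.01000 + 220.2·0.4331 + 205.4·0.004100 + 565.4·0.002000 + 192.4·0.4404 = 184.2 g
Resulting glass, batch − LOI: 1392 − 184.2 = 1208 g (consistent with Σ oxide mass)
oxide / glass × 100 gives the wt %

Glass mass = 1208 g (batch 1392 − LOI 184.2).
Composition: Al2O3 17.07%, MgO 7.110%, CaO 18.91%, B2O3 10.33%, SiO2 46.57%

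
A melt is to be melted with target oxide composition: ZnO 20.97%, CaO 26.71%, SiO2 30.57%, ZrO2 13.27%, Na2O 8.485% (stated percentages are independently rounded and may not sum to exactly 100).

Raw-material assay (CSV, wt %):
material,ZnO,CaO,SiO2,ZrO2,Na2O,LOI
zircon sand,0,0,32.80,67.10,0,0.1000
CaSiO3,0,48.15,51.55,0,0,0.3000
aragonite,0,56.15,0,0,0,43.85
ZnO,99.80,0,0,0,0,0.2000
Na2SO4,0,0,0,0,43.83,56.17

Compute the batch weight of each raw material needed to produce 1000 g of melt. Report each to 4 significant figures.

Exact precision is maintained from first step to last — mid-chain values are printed, with 4-significant-figure rounding, at each printed step; each reported number is rounded once only. Derived quantities (LOI, yield, the totals, the five compositions, net glass mass) are rebuilt from the batch weights per 1000 g of glass in full precision exactly as printed in question or answer.
The oxide mass targets at 1000 g melt:
  ZnO: 20.97% × 1000 = 209.7 g
  CaO: 26.71% × 1000 = 267.1 g
  SiO2: 30.57% × 1000 = 305.7 g
  ZrO2: 13.27% × 1000 = 132.7 g
  Na2O: 8.485% × 1000 = 84.85 g
Mass-balance tally per oxide working from each reported weight, against the basis in use (summed amounts equal target values inside rounding margins):
  ZnO: 210.1·0.9980 = 209.7 g (target 209.7 g)
  CaO: 467.2·0.4815 + 75.07·0.5615 = 267.1 g (target 267.1 g)
  SiO2: 197.8·0.3280 + 467.2·0.5155 = 305.7 g (target 305.7 g)
  ZrO2: 197.8·0.6710 = 132.7 g (target 132.7 g)
  Na2O: 193.6·0.4383 = 84.85 g (target 84.85 g)
The glass-mass cross-check: the batch minus its LOI: 1000 g (summing oxide targets gives 1000 g; stated basis 1000 g — rounding explains the deltas).
Batch grand total — Σ batch = 1144 g; the LOI term Σ batch·LOI equals 143.7 g; glass ÷ batch gives a yield of 87.44%.

Batch per 1000 g melt:
  zircon sand: 197.8 g
  CaSiO3: 467.2 g
  aragonite: 75.07 g
  ZnO: 210.1 g
  Na2SO4: 193.6 g
Total batch = 1144 g; LOI loss = 143.7 g; yield = 87.44%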